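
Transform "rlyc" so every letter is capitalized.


Input string: 'rlyc'
Operation: convert each letter to uppercase
Mapping: 'r'->'R', 'l'->'L', 'y'->'Y', 'c'->'C'
Result: RLYC


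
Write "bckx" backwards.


Input string: 'bckx'
Operation: reverse character order
Original order: 'b' -> 'c' -> 'k' -> 'x'
Reversed order: 'x' -> 'k' -> 'c' -> 'b'
Result: xkcb


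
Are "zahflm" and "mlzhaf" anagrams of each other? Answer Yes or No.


String 1: 'zahflm' -> sorted: 'afhlmz'
String 2: 'mlzhaf' -> sorted: 'afhlmz'
Compare sorted forms: 'afhlmz' == 'afhlmz'
Anagram: Yes


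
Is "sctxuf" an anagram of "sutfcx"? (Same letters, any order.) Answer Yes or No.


String 1: 'sutfcx' -> sorted: 'cfstux'
String 2: 'sctxuf' -> sorted: 'cfstux'
Compare sorted forms: 'cfstux' == 'cfstux'
Anagram: Yes


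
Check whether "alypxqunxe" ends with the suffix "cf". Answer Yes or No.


Input string: 'alypxqunxe'
Suffix to check: 'cf'
Last 2 characters of input: 'xe'
Match: False
Result: No


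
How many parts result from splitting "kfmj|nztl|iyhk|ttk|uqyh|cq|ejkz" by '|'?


Input string: 'kfmj|nztl|iyhk|ttk|uqyh|cq|ejkz'
Delimiter: '|'
Split result: 'kfmj', 'nztl', 'iyhk', 'ttk', 'uqyh', 'cq', 'ejkz'
Number of parts: 7


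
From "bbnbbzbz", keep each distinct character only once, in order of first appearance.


Input: 'bbnbbzbz'
Operation: keep first occurrence of each character
Scan: s[0]='b' new -> keep; s[1]='b' seen -> skip; s[2]='n' new -> keep; s[3]='b' seen -> skip; s[4]='b' seen -> skip; s[5]='z' new -> keep; s[6]='b' seen -> skip; s[7]='z' seen -> skip
Result: bnz


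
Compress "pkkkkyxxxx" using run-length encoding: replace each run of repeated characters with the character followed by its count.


Input: 'pkkkkyxxxx'
Operation: identify consecutive runs
Runs: 'p' -> p1, 'kkkk' -> k4, 'y' -> y1, 'xxxx' -> x4
Encoded: p1k4y1x4


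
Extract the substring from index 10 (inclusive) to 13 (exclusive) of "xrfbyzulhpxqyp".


Input string: 'xrfbyzulhpxqyp'
Operation: slice [10:13]
Extract characters: s[10]='x', s[11]='q', s[12]='y'
Result: xqy


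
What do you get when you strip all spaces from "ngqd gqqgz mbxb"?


Input string: 'ngqd gqqgz mbxb'
Operation: remove all spaces
Words: 'ngqd', 'gqqgz', 'mbxb'
Join without spaces: ngqdgqqgzmbxb


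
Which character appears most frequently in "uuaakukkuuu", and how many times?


Input: 'uuaakukkuuu'
Operation: tally each character
Counts: 'a':2, 'k':3, 'u':6
Maximum: 'u' appears 6 times


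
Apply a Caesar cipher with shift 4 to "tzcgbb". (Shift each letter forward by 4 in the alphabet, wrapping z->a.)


Input: 'tzcgbb', shift = 4
Operation: for each letter, (position + 4) mod 26
Mapping: 't'(19+4=23)->'x', 'z'(25+4=29, 29 mod 26=3)->'d', 'c'(2+4=6)->'g', 'g'(6+4=10)->'k', 'b'(1+4=5)->'f', 'b'(1+4=5)->'f'
Result: xdgkff


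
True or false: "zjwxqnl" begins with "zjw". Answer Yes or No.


Input string: 'zjwxqnl'
Prefix to check: 'zjw'
First 3 characters of input: 'zjw'
Match: True
Result: Yes


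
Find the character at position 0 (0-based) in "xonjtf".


Input string: 'xonjtf'
Operation: get character at index 0
Index mapping: s[0]='x'
Result: 'x'


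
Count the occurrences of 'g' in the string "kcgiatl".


Input string: 'kcgiatl'
Target character: 'g'
Scan each position: s[2]='g'
Matches found at indices: 2
Total: 1


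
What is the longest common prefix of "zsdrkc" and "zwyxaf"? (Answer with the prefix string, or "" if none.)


String 1: 'zsdrkc'
String 2: 'zwyxaf'
Compare position by position:
pos 0: 'z' vs 'z' match
pos 1: 's' vs 'w' differ -> stop
Longest common prefix: "z" (length 1)


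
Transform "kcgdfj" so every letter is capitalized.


Input string: 'kcgdfj'
Operation: convert each letter to uppercase
Mapping: 'k'->'K', 'c'->'C', 'g'->'G', 'd'->'D', 'f'->'F', 'j'->'J'
Result: KCGDFJ


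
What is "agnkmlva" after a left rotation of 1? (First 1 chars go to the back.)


Input: 'agnkmlva', shift = 1
Operation: split at index 1 and swap parts
Front part s[0:1] = 'a'
Back part s[1:] = 'gnkmlva'
Rotated = back + front = 'gnkmlva' + 'a'
Result: gnkmlvaa


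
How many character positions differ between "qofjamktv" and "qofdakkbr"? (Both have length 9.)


String 1: 'qofjamktv'
String 2: 'qofdakkbr'
Compare each position: pos 0: 'q'=='q', pos 1: 'o'=='o', pos 2: 'f'=='f', pos 3: 'j'!='d', pos 4: 'a'=='a', pos 5: 'm'!='k', pos 6: 'k'=='k', pos 7: 't'!='b', pos 8: 'v'!='r'
Differing positions: 4
Hamming distance: 4


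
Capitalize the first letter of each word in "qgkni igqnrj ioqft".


Input string: 'qgkni igqnrj ioqft'
Operation: capitalize first letter of each word
Word transformations: 'qgkni'->'Qgkni', 'igqnrj'->'Igqnrj', 'ioqft'->'Ioqft'
Result: Qgkni Igqnrj Ioqft


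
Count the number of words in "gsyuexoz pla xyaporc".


Input string: 'gsyuexoz pla xyaporc'
Operation: split by spaces
Words found: 'gsyuexoz', 'pla', 'xyaporc'
Word count: 3


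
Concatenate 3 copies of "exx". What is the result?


Input string: 'exx'
Operation: repeat 3 times
Concatenation: 'exx' + 'exx' + 'exx'
Result: exxexxexx


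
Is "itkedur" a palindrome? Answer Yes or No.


Input string: 'itkedur'
Reversed: 'rudekti'
Compare pairs: s[0]='i' vs s[6]='r' (mismatch), s[1]='t' vs s[5]='u' (mismatch), s[2]='k' vs s[4]='d' (mismatch)
Palindrome: No


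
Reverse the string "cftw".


Input string: 'cftw'
Operation: reverse character order
Original order: 'c' -> 'f' -> 't' -> 'w'
Reversed order: 'w' -> 't' -> 'f' -> 'c'
Result: wtfc


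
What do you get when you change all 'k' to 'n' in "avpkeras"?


Input string: 'avpkeras'
Operation: replace 'k' with 'n'
Positions of 'k': 3
After replacement: avpneras


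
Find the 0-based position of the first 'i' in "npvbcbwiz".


Input string: 'npvbcbwiz'
Target: 'i'
Scanning left to right: s[0]='n', s[1]='p', s[2]='v', s[3]='b', s[4]='c', s[5]='b', s[6]='w', s[7]='i'
First match at index: 7


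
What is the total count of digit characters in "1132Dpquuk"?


Input string: '1132Dpquuk'
Operation: count digit characters (0-9)
Scan: '1'(digit), '1'(digit), '3'(digit), '2'(digit), 'D', 'p', 'q', 'u', 'u', 'k'
Digits found: 4
Result: 4


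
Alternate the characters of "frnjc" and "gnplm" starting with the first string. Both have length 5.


String 1: 'frnjc'
String 2: 'gnplm'
Operation: alternate characters
Pairs: 'f'+'g', 'r'+'n', 'n'+'p', 'j'+'l', 'c'+'m'
Result: fgrnnpjlcm


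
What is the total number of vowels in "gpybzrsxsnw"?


Input string: 'gpybzrsxsnw'
Operation: count vowels (a, e, i, o, u)
Scan: s[0]='g', s[1]='p', s[2]='y', s[3]='b', s[4]='z', s[5]='r', s[6]='s', s[7]='x', s[8]='s', s[9]='n', s[10]='w'
Vowels found: 0
Result: 0


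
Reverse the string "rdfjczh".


Input string: 'rdfjczh'
Operation: reverse character order
Original order: 'r' -> 'd' -> 'f' -> 'j' -> 'c' -> 'z' -> 'h'
Reversed order: 'h' -> 'z' -> 'c' -> 'j' -> 'f' -> 'd' -> 'r'
Result: hzcjfdr


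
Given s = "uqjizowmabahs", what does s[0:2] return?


Input string: 'uqjizowmabahs'
Operation: slice [0:2]
Extract characters: s[0]='u', s[1]='q'
Result: uq


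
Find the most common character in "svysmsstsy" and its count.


Input: 'svysmsstsy'
Operation: tally each character
Counts: 'm':1, 's':5, 't':1, 'v':1, 'y':2
Maximum: 's' appears 5 times


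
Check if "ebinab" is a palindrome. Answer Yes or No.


Input string: 'ebinab'
Reversed: 'banibe'
Compare pairs: s[0]='e' vs s[5]='b' (mismatch), s[1]='b' vs s[4]='a' (mismatch), s[2]='i' vs s[3]='n' (mismatch)
Palindrome: No


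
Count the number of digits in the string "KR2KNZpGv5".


Input string: 'KR2KNZpGv5'
Operation: count digit characters (0-9)
Scan: 'K', 'R', '2'(digit), 'K', 'N', 'Z', 'p', 'G', 'v', '5'(digit)
Digits found: 2
Result: 2


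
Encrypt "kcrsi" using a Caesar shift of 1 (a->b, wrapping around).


Input: 'kcrsi', shift = 1
Operation: for each letter, (position + 1) mod 26
Mapping: 'k'(10+1=11)->'l', 'c'(2+1=3)->'d', 'r'(17+1=18)->'s', 's'(18+1=19)->'t', 'i'(8+1=9)->'j'
Result: ldstj


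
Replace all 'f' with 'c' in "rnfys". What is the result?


Input string: 'rnfys'
Operation: replace 'f' with 'c'
Positions of 'f': 2
After replacement: rncys


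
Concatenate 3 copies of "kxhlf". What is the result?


Input string: 'kxhlf'
Operation: repeat 3 times
Concatenation: 'kxhlf' + 'kxhlf' + 'kxhlf'
Result: kxhlfkxhlfkxhlf


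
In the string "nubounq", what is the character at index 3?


Input string: 'nubounq'
Operation: get character at index 3
Index mapping: s[0]='n', s[1]='u', s[2]='b', s[3]='o'
Result: 'o'


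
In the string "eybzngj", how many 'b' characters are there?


Input string: 'eybzngj'
Target character: 'b'
Scan each position: s[2]='b'
Matches found at indices: 2
Total: 1


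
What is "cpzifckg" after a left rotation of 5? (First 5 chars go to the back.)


Input: 'cpzifckg', shift = 5
Operation: split at index 5 and swap parts
Front part s[0:5] = 'cpzif'
Back part s[5:] = 'ckg'
Rotated = back + front = 'ckg' + 'cpzif'
Result: ckgcpzif


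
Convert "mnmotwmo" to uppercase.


Input string: 'mnmotwmo'
Operation: convert each letter to uppercase
Mapping: 'm'->'M', 'n'->'N', 'm'->'M', 'o'->'O', 't'->'T', 'w'->'W', 'm'->'M', 'o'->'O'
Result: MNMOTWMO


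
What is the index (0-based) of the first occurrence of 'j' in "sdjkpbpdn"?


Input string: 'sdjkpbpdn'
Target: 'j'
Scanning left to right: s[0]='s', s[1]='d', s[2]='j'
First match at index: 2


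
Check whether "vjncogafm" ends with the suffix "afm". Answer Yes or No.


Input string: 'vjncogafm'
Suffix to check: 'afm'
Last 3 characters of input: 'afm'
Match: True
Result: Yes


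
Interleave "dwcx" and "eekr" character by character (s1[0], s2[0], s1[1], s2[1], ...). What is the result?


String 1: 'dwcx'
String 2: 'eekr'
Operation: alternate characters
Pairs: 'd'+'e', 'w'+'e', 'c'+'k', 'x'+'r'
Result: deweckxr


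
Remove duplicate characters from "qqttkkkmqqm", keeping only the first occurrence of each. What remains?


Input: 'qqttkkkmqqm'
Operation: keep first occurrence of each character
Scan: s[0]='q' new -> keep; s[1]='q' seen -> skip; s[2]='t' new -> keep; s[3]='t' seen -> skip; s[4]='k' new -> keep; s[5]='k' seen -> skip; s[6]='k' seen -> skip; s[7]='m' new -> keep; s[8]='q' seen -> skip; s[9]='q' seen -> skip; s[10]='m' seen -> skip
Result: qtkm


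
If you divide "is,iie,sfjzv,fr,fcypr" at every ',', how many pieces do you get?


Input string: 'is,iie,sfjzv,fr,fcypr'
Delimiter: ','
Split result: 'is', 'iie', 'sfjzv', 'fr', 'fcypr'
Number of parts: 5


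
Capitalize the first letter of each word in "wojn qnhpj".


Input string: 'wojn qnhpj'
Operation: capitalize first letter of each word
Word transformations: 'wojn'->'Wojn', 'qnhpj'->'Qnhpj'
Result: Wojn Qnhpj


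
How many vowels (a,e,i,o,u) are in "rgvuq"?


Input string: 'rgvuq'
Operation: count vowels (a, e, i, o, u)
Scan: s[0]='r', s[1]='g', s[2]='v', s[3]='u' (vowel), s[4]='q'
Vowels found: 1
Result: 1


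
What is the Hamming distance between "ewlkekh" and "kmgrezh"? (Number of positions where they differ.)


String 1: 'ewlkekh'
String 2: 'kmgrezh'
Compare each position: pos 0: 'e'!='k', pos 1: 'w'!='m', pos 2: 'l'!='g', pos 3: 'k'!='r', pos 4: 'e'=='e', pos 5: 'k'!='z', pos 6: 'h'=='h'
Differing positions: 5
Hamming distance: 5


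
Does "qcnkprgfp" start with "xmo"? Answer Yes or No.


Input string: 'qcnkprgfp'
Prefix to check: 'xmo'
First 3 characters of input: 'qcn'
Match: False
Result: No


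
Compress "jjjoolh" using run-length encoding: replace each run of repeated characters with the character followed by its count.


Input: 'jjjoolh'
Operation: identify consecutive runs
Runs: 'jjj' -> j3, 'oo' -> o2, 'l' -> l1, 'h' -> h1
Encoded: j3o2l1h1


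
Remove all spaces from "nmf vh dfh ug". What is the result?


Input string: 'nmf vh dfh ug'
Operation: remove all spaces
Words: 'nmf', 'vh', 'dfh', 'ug'
Join without spaces: nmfvhdfhug


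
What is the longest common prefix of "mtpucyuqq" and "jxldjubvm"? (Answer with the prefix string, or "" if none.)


String 1: 'mtpucyuqq'
String 2: 'jxldjubvm'
Compare position by position:
pos 0: 'm' vs 'j' differ -> stop
Longest common prefix: "" (length 0)


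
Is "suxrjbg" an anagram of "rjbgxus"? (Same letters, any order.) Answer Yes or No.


String 1: 'rjbgxus' -> sorted: 'bgjrsux'
String 2: 'suxrjbg' -> sorted: 'bgjrsux'
Compare sorted forms: 'bgjrsux' == 'bgjrsux'
Anagram: Yes


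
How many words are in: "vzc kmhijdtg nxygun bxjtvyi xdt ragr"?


Input string: 'vzc kmhijdtg nxygun bxjtvyi xdt ragr'
Operation: split by spaces
Words found: 'vzc', 'kmhijdtg', 'nxygun', 'bxjtvyi', 'xdt', 'ragr'
Word count: 6


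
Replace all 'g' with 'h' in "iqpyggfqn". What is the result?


Input string: 'iqpyggfqn'
Operation: replace 'g' with 'h'
Positions of 'g': 4, 5
After replacement: iqpyhhfqn


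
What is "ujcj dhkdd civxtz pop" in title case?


Input string: 'ujcj dhkdd civxtz pop'
Operation: capitalize first letter of each word
Word transformations: 'ujcj'->'Ujcj', 'dhkdd'->'Dhkdd', 'civxtz'->'Civxtz', 'pop'->'Pop'
Result: Ujcj Dhkdd Civxtz Pop


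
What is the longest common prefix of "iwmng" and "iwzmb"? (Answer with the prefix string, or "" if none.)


String 1: 'iwmng'
String 2: 'iwzmb'
Compare position by position:
pos 0: 'i' vs 'i' match
pos 1: 'w' vs 'w' match
pos 2: 'm' vs 'z' differ -> stop
Longest common prefix: "iw" (length 2)


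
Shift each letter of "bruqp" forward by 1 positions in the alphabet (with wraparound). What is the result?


Input: 'bruqp', shift = 1
Operation: for each letter, (position + 1) mod 26
Mapping: 'b'(1+1=2)->'c', 'r'(17+1=18)->'s', 'u'(20+1=21)->'v', 'q'(16+1=17)->'r', 'p'(15+1=16)->'q'
Result: csvrq


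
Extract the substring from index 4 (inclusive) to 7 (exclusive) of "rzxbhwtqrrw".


Input string: 'rzxbhwtqrrw'
Operation: slice [4:7]
Extract characters: s[4]='h', s[5]='w', s[6]='t'
Result: hwt


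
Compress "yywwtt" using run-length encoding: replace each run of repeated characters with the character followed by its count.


Input: 'yywwtt'
Operation: identify consecutive runs
Runs: 'yy' -> y2, 'ww' -> w2, 'tt' -> t2
Encoded: y2w2t2


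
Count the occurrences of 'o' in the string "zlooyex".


Input string: 'zlooyex'
Target character: 'o'
Scan each position: s[2]='o', s[3]='o'
Matches found at indices: 2, 3
Total: 2


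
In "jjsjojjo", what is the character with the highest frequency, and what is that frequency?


Input: 'jjsjojjo'
Operation: tally each character
Counts: 'j':5, 'o':2, 's':1
Maximum: 'j' appears 5 times


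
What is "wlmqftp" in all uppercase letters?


Input string: 'wlmqftp'
Operation: convert each letter to uppercase
Mapping: 'w'->'W', 'l'->'L', 'm'->'M', 'q'->'Q', 'f'->'F', 't'->'T', 'p'->'P'
Result: WLMQFTP


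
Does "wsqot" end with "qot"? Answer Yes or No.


Input string: 'wsqot'
Suffix to check: 'qot'
Last 3 characters of input: 'qot'
Match: True
Result: Yes


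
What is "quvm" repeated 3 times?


Input string: 'quvm'
Operation: repeat 3 times
Concatenation: 'quvm' + 'quvm' + 'quvm'
Result: quvmquvmquvm


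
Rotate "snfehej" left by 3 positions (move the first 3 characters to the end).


Input: 'snfehej', shift = 3
Operation: split at index 3 and swap parts
Front part s[0:3] = 'snf'
Back part s[3:] = 'ehej'
Rotated = back + front = 'ehej' + 'snf'
Result: ehejsnf


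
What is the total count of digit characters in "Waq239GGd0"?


Input string: 'Waq239GGd0'
Operation: count digit characters (0-9)
Scan: 'W', 'a', 'q', '2'(digit), '3'(digit), '9'(digit), 'G', 'G', 'd', '0'(digit)
Digits found: 4
Result: 4


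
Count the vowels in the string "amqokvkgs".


Input string: 'amqokvkgs'
Operation: count vowels (a, e, i, o, u)
Scan: s[0]='a' (vowel), s[1]='m', s[2]='q', s[3]='o' (vowel), s[4]='k', s[5]='v', s[6]='k', s[7]='g', s[8]='s'
Vowels found: 2
Result: 2


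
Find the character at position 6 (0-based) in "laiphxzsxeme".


Input string: 'laiphxzsxeme'
Operation: get character at index 6
Index mapping: s[0]='l', s[1]='a', s[2]='i', s[3]='p', s[4]='h', s[5]='x', s[6]='z'
Result: 'z'


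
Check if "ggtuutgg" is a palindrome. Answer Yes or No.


Input string: 'ggtuutgg'
Reversed: 'ggtuutgg'
Compare pairs: s[0]='g' vs s[7]='g' (match), s[1]='g' vs s[6]='g' (match), s[2]='t' vs s[5]='t' (match), s[3]='u' vs s[4]='u' (match)
Palindrome: Yes


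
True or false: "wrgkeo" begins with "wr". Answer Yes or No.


Input string: 'wrgkeo'
Prefix to check: 'wr'
First 2 characters of input: 'wr'
Match: True
Result: Yes


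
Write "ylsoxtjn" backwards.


Input string: 'ylsoxtjn'
Operation: reverse character order
Original order: 'y' -> 'l' -> 's' -> 'o' -> 'x' -> 't' -> 'j' -> 'n'
Reversed order: 'n' -> 'j' -> 't' -> 'x' -> 'o' -> 's' -> 'l' -> 'y'
Result: njtxosly


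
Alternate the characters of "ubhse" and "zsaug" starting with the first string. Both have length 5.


String 1: 'ubhse'
String 2: 'zsaug'
Operation: alternate characters
Pairs: 'u'+'z', 'b'+'s', 'h'+'a', 's'+'u', 'e'+'g'
Result: uzbshasueg


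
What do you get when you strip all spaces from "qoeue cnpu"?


Input string: 'qoeue cnpu'
Operation: remove all spaces
Words: 'qoeue', 'cnpu'
Join without spaces: qoeuecnpu


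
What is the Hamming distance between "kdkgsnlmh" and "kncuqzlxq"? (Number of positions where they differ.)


String 1: 'kdkgsnlmh'
String 2: 'kncuqzlxq'
Compare each position: pos 0: 'k'=='k', pos 1: 'd'!='n', pos 2: 'k'!='c', pos 3: 'g'!='u', pos 4: 's'!='q', pos 5: 'n'!='z', pos 6: 'l'=='l', pos 7: 'm'!='x', pos 8: 'h'!='q'
Differing positions: 7
Hamming distance: 7


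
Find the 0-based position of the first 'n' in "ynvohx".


Input string: 'ynvohx'
Target: 'n'
Scanning left to right: s[0]='y', s[1]='n'
First match at index: 1


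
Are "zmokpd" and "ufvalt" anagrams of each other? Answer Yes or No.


String 1: 'zmokpd' -> sorted: 'dkmopz'
String 2: 'ufvalt' -> sorted: 'afltuv'
Compare sorted forms: 'dkmopz' != 'afltuv'
Anagram: No


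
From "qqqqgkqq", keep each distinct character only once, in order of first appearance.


Input: 'qqqqgkqq'
Operation: keep first occurrence of each character
Scan: s[0]='q' new -> keep; s[1]='q' seen -> skip; s[2]='q' seen -> skip; s[3]='q' seen -> skip; s[4]='g' new -> keep; s[5]='k' new -> keep; s[6]='q' seen -> skip; s[7]='q' seen -> skip
Result: qgk


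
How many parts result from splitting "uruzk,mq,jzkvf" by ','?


Input string: 'uruzk,mq,jzkvf'
Delimiter: ','
Split result: 'uruzk', 'mq', 'jzkvf'
Number of parts: 3


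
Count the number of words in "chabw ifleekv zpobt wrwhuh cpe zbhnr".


Input string: 'chabw ifleekv zpobt wrwhuh cpe zbhnr'
Operation: split by spaces
Words found: 'chabw', 'ifleekv', 'zpobt', 'wrwhuh', 'cpe', 'zbhnr'
Word count: 6


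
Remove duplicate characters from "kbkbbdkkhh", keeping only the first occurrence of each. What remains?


Input: 'kbkbbdkkhh'
Operation: keep first occurrence of each character
Scan: s[0]='k' new -> keep; s[1]='b' new -> keep; s[2]='k' seen -> skip; s[3]='b' seen -> skip; s[4]='b' seen -> skip; s[5]='d' new -> keep; s[6]='k' seen -> skip; s[7]='k' seen -> skip; s[8]='h' new -> keep; s[9]='h' seen -> skip
Result: kbdh


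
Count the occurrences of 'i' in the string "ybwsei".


Input string: 'ybwsei'
Target character: 'i'
Scan each position: s[5]='i'
Matches found at indices: 5
Total: 1


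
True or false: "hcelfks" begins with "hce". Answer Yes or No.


Input string: 'hcelfks'
Prefix to check: 'hce'
First 3 characters of input: 'hce'
Match: True
Result: Yes


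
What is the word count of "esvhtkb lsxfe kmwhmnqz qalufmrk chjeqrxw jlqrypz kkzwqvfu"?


Input string: 'esvhtkb lsxfe kmwhmnqz qalufmrk chjeqrxw jlqrypz kkzwqvfu'
Operation: split by spaces
Words found: 'esvhtkb', 'lsxfe', 'kmwhmnqz', 'qalufmrk', 'chjeqrxw', 'jlqrypz', 'kkzwqvfu'
Word count: 7


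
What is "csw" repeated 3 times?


Input string: 'csw'
Operation: repeat 3 times
Concatenation: 'csw' + 'csw' + 'csw'
Result: cswcswcsw


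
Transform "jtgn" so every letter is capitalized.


Input string: 'jtgn'
Operation: convert each letter to uppercase
Mapping: 'j'->'J', 't'->'T', 'g'->'G', 'n'->'N'
Result: JTGN


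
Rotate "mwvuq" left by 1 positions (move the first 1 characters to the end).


Input: 'mwvuq', shift = 1
Operation: split at index 1 and swap parts
Front part s[0:1] = 'm'
Back part s[1:] = 'wvuq'
Rotated = back + front = 'wvuq' + 'm'
Result: wvuqm


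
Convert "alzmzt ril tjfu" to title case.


Input string: 'alzmzt ril tjfu'
Operation: capitalize first letter of each word
Word transformations: 'alzmzt'->'Alzmzt', 'ril'->'Ril', 'tjfu'->'Tjfu'
Result: Alzmzt Ril Tjfu


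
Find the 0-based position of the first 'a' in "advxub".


Input string: 'advxub'
Target: 'a'
Scanning left to right: s[0]='a'
First match at index: 0


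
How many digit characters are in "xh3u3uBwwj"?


Input string: 'xh3u3uBwwj'
Operation: count digit characters (0-9)
Scan: 'x', 'h', '3'(digit), 'u', '3'(digit), 'u', 'B', 'w', 'w', 'j'
Digits found: 2
Result: 2


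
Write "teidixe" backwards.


Input string: 'teidixe'
Operation: reverse character order
Original order: 't' -> 'e' -> 'i' -> 'd' -> 'i' -> 'x' -> 'e'
Reversed order: 'e' -> 'x' -> 'i' -> 'd' -> 'i' -> 'e' -> 't'
Result: exidiet


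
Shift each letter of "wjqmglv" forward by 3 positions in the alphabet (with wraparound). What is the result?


Input: 'wjqmglv', shift = 3
Operation: for each letter, (position + 3) mod 26
Mapping: 'w'(22+3=25)->'z', 'j'(9+3=12)->'m', 'q'(16+3=19)->'t', 'm'(12+3=15)->'p', 'g'(6+3=9)->'j', 'l'(11+3=14)->'o', 'v'(21+3=24)->'y'
Result: zmtpjoy


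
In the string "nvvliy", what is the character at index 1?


Input string: 'nvvliy'
Operation: get character at index 1
Index mapping: s[0]='n', s[1]='v'
Result: 'v'


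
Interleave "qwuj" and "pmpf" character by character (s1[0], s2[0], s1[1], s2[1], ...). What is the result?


String 1: 'qwuj'
String 2: 'pmpf'
Operation: alternate characters
Pairs: 'q'+'p', 'w'+'m', 'u'+'p', 'j'+'f'
Result: qpwmupjf


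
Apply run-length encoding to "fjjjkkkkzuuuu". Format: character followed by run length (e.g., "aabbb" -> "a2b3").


Input: 'fjjjkkkkzuuuu'
Operation: identify consecutive runs
Runs: 'f' -> f1, 'jjj' -> j3, 'kkkk' -> k4, 'z' -> z1, 'uuuu' -> u4
Encoded: f1j3k4z1u4


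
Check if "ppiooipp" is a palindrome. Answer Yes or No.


Input string: 'ppiooipp'
Reversed: 'ppiooipp'
Compare pairs: s[0]='p' vs s[7]='p' (match), s[1]='p' vs s[6]='p' (match), s[2]='i' vs s[5]='i' (match), s[3]='o' vs s[4]='o' (match)
Palindrome: Yes


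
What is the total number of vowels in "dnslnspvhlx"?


Input string: 'dnslnspvhlx'
Operation: count vowels (a, e, i, o, u)
Scan: s[0]='d', s[1]='n', s[2]='s', s[3]='l', s[4]='n', s[5]='s', s[6]='p', s[7]='v', s[8]='h', s[9]='l', s[10]='x'
Vowels found: 0
Result: 0


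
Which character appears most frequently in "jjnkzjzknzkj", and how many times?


Input: 'jjnkzjzknzkj'
Operation: tally each character
Counts: 'j':4, 'k':3, 'n':2, 'z':3
Maximum: 'j' appears 4 times


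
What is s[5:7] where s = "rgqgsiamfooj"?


Input string: 'rgqgsiamfooj'
Operation: slice [5:7]
Extract characters: s[5]='i', s[6]='a'
Result: ia


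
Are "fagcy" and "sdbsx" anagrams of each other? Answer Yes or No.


String 1: 'fagcy' -> sorted: 'acfgy'
String 2: 'sdbsx' -> sorted: 'bdssx'
Compare sorted forms: 'acfgy' != 'bdssx'
Anagram: No


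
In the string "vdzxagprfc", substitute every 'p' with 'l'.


Input string: 'vdzxagprfc'
Operation: replace 'p' with 'l'
Positions of 'p': 6
After replacement: vdzxaglrfc


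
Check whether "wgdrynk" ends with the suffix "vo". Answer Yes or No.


Input string: 'wgdrynk'
Suffix to check: 'vo'
Last 2 characters of input: 'nk'
Match: False
Result: No


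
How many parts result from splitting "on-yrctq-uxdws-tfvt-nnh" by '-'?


Input string: 'on-yrctq-uxdws-tfvt-nnh'
Delimiter: '-'
Split result: 'on', 'yrctq', 'uxdws', 'tfvt', 'nnh'
Number of parts: 5


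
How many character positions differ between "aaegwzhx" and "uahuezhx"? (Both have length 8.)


String 1: 'aaegwzhx'
String 2: 'uahuezhx'
Compare each position: pos 0: 'a'!='u', pos 1: 'a'=='a', pos 2: 'e'!='h', pos 3: 'g'!='u', pos 4: 'w'!='e', pos 5: 'z'=='z', pos 6: 'h'=='h', pos 7: 'x'=='x'
Differing positions: 4
Hamming distance: 4


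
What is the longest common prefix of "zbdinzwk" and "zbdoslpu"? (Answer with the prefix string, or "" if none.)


String 1: 'zbdinzwk'
String 2: 'zbdoslpu'
Compare position by position:
pos 0: 'z' vs 'z' match
pos 1: 'b' vs 'b' match
pos 2: 'd' vs 'd' match
pos 3: 'i' vs 'o' differ -> stop
Longest common prefix: "zbd" (length 3)


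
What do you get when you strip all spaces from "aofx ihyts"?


Input string: 'aofx ihyts'
Operation: remove all spaces
Words: 'aofx', 'ihyts'
Join without spaces: aofxihyts


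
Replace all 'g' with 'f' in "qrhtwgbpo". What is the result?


Input string: 'qrhtwgbpo'
Operation: replace 'g' with 'f'
Positions of 'g': 5
After replacement: qrhtwfbpo


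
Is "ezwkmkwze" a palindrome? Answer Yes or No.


Input string: 'ezwkmkwze'
Reversed: 'ezwkmkwze'
Compare pairs: s[0]='e' vs s[8]='e' (match), s[1]='z' vs s[7]='z' (match), s[2]='w' vs s[6]='w' (match), s[3]='k' vs s[5]='k' (match)
Palindrome: Yes


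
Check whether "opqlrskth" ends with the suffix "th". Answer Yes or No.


Input string: 'opqlrskth'
Suffix to check: 'th'
Last 2 characters of input: 'th'
Match: True
Result: Yes


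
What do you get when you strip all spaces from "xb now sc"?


Input string: 'xb now sc'
Operation: remove all spaces
Words: 'xb', 'now', 'sc'
Join without spaces: xbnowsc


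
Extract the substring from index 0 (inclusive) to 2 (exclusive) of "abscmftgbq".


Input string: 'abscmftgbq'
Operation: slice [0:2]
Extract characters: s[0]='a', s[1]='b'
Result: ab


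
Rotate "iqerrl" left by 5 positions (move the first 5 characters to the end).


Input: 'iqerrl', shift = 5
Operation: split at index 5 and swap parts
Front part s[0:5] = 'iqerr'
Back part s[5:] = 'l'
Rotated = back + front = 'l' + 'iqerr'
Result: liqerr


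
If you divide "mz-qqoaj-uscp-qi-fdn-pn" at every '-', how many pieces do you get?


Input string: 'mz-qqoaj-uscp-qi-fdn-pn'
Delimiter: '-'
Split result: 'mz', 'qqoaj', 'uscp', 'qi', 'fdn', 'pn'
Number of parts: 6


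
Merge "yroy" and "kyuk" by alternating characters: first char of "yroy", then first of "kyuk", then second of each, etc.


String 1: 'yroy'
String 2: 'kyuk'
Operation: alternate characters
Pairs: 'y'+'k', 'r'+'y', 'o'+'u', 'y'+'k'
Result: ykryouyk


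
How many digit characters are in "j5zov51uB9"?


Input string: 'j5zov51uB9'
Operation: count digit characters (0-9)
Scan: 'j', '5'(digit), 'z', 'o', 'v', '5'(digit), '1'(digit), 'u', 'B', '9'(digit)
Digits found: 4
Result: 4


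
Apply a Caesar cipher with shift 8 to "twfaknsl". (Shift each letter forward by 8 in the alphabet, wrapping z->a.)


Input: 'twfaknsl', shift = 8
Operation: for each letter, (position + 8) mod 26
Mapping: 't'(19+8=27, 27 mod 26=1)->'b', 'w'(22+8=30, 30 mod 26=4)->'e', 'f'(5+8=13)->'n', 'a'(0+8=8)->'i', 'k'(10+8=18)->'s', 'n'(13+8=21)->'v', 's'(18+8=26, 26 mod 26=0)->'a', 'l'(11+8=19)->'t'
Result: benisvat


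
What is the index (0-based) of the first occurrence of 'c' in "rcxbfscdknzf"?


Input string: 'rcxbfscdknzf'
Target: 'c'
Scanning left to right: s[0]='r', s[1]='c'
First match at index: 1


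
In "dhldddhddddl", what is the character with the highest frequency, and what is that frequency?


Input: 'dhldddhddddl'
Operation: tally each character
Counts: 'd':8, 'h':2, 'l':2
Maximum: 'd' appears 8 times


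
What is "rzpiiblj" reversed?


Input string: 'rzpiiblj'
Operation: reverse character order
Original order: 'r' -> 'z' -> 'p' -> 'i' -> 'i' -> 'b' -> 'l' -> 'j'
Reversed order: 'j' -> 'l' -> 'b' -> 'i' -> 'i' -> 'p' -> 'z' -> 'r'
Result: jlbiipzr


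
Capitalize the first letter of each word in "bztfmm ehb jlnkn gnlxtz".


Input string: 'bztfmm ehb jlnkn gnlxtz'
Operation: capitalize first letter of each word
Word transformations: 'bztfmm'->'Bztfmm', 'ehb'->'Ehb', 'jlnkn'->'Jlnkn', 'gnlxtz'->'Gnlxtz'
Result: Bztfmm Ehb Jlnkn Gnlxtz


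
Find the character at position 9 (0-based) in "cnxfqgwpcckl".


Input string: 'cnxfqgwpcckl'
Operation: get character at index 9
Index mapping: s[0]='c', s[1]='n', s[2]='x', s[3]='f', s[4]='q', s[5]='g', s[6]='w', s[7]='p', s[8]='c', s[9]='c'
Result: 'c'


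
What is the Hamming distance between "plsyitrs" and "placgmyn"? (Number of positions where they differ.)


String 1: 'plsyitrs'
String 2: 'placgmyn'
Compare each position: pos 0: 'p'=='p', pos 1: 'l'=='l', pos 2: 's'!='a', pos 3: 'y'!='c', pos 4: 'i'!='g', pos 5: 't'!='m', pos 6: 'r'!='y', pos 7: 's'!='n'
Differing positions: 6
Hamming distance: 6


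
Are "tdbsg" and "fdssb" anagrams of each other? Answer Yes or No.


String 1: 'tdbsg' -> sorted: 'bdgst'
String 2: 'fdssb' -> sorted: 'bdfss'
Compare sorted forms: 'bdgst' != 'bdfss'
Anagram: No


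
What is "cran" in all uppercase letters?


Input string: 'cran'
Operation: convert each letter to uppercase
Mapping: 'c'->'C', 'r'->'R', 'a'->'A', 'n'->'N'
Result: CRAN


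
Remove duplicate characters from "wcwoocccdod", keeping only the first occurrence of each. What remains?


Input: 'wcwoocccdod'
Operation: keep first occurrence of each character
Scan: s[0]='w' new -> keep; s[1]='c' new -> keep; s[2]='w' seen -> skip; s[3]='o' new -> keep; s[4]='o' seen -> skip; s[5]='c' seen -> skip; s[6]='c' seen -> skip; s[7]='c' seen -> skip; s[8]='d' new -> keep; s[9]='o' seen -> skip; s[10]='d' seen -> skip
Result: wcod


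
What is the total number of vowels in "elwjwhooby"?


Input string: 'elwjwhooby'
Operation: count vowels (a, e, i, o, u)
Scan: s[0]='e' (vowel), s[1]='l', s[2]='w', s[3]='j', s[4]='w', s[5]='h', s[6]='o' (vowel), s[7]='o' (vowel), s[8]='b', s[9]='y'
Vowels found: 3
Result: 3


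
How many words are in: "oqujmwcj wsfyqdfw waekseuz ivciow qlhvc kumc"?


Input string: 'oqujmwcj wsfyqdfw waekseuz ivciow qlhvc kumc'
Operation: split by spaces
Words found: 'oqujmwcj', 'wsfyqdfw', 'waekseuz', 'ivciow', 'qlhvc', 'kumc'
Word count: 6


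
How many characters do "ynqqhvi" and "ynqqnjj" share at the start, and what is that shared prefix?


String 1: 'ynqqhvi'
String 2: 'ynqqnjj'
Compare position by position:
pos 0: 'y' vs 'y' match
pos 1: 'n' vs 'n' match
pos 2: 'q' vs 'q' match
pos 3: 'q' vs 'q' match
pos 4: 'h' vs 'n' differ -> stop
Longest common prefix: "ynqq" (length 4)


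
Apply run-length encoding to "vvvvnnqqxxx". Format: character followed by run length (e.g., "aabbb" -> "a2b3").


Input: 'vvvvnnqqxxx'
Operation: identify consecutive runs
Runs: 'vvvv' -> v4, 'nn' -> n2, 'qq' -> q2, 'xxx' -> x3
Encoded: v4n2q2x3


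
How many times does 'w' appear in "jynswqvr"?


Input string: 'jynswqvr'
Target character: 'w'
Scan each position: s[4]='w'
Matches found at indices: 4
Total: 1


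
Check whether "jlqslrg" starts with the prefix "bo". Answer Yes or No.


Input string: 'jlqslrg'
Prefix to check: 'bo'
First 2 characters of input: 'jl'
Match: False
Result: No


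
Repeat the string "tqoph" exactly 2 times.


Input string: 'tqoph'
Operation: repeat 2 times
Concatenation: 'tqoph' + 'tqoph'
Result: tqophtqoph


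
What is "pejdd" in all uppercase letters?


Input string: 'pejdd'
Operation: convert each letter to uppercase
Mapping: 'p'->'P', 'e'->'E', 'j'->'J', 'd'->'D', 'd'->'D'
Result: PEJDD


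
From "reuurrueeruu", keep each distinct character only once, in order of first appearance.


Input: 'reuurrueeruu'
Operation: keep first occurrence of each character
Scan: s[0]='r' new -> keep; s[1]='e' new -> keep; s[2]='u' new -> keep; s[3]='u' seen -> skip; s[4]='r' seen -> skip; s[5]='r' seen -> skip; s[6]='u' seen -> skip; s[7]='e' seen -> skip; s[8]='e' seen -> skip; s[9]='r' seen -> skip; s[10]='u' seen -> skip; s[11]='u' seen -> skip
Result: reu


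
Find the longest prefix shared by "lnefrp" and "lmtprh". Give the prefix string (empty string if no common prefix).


String 1: 'lnefrp'
String 2: 'lmtprh'
Compare position by position:
pos 0: 'l' vs 'l' match
pos 1: 'n' vs 'm' differ -> stop
Longest common prefix: "l" (length 1)


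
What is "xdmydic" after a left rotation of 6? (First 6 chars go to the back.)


Input: 'xdmydic', shift = 6
Operation: split at index 6 and swap parts
Front part s[0:6] = 'xdmydi'
Back part s[6:] = 'c'
Rotated = back + front = 'c' + 'xdmydi'
Result: cxdmydi


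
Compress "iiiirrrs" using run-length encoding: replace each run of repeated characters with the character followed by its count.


Input: 'iiiirrrs'
Operation: identify consecutive runs
Runs: 'iiii' -> i4, 'rrr' -> r3, 's' -> s1
Encoded: i4r3s1


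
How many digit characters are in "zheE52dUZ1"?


Input string: 'zheE52dUZ1'
Operation: count digit characters (0-9)
Scan: 'z', 'h', 'e', 'E', '5'(digit), '2'(digit), 'd', 'U', 'Z', '1'(digit)
Digits found: 3
Result: 3


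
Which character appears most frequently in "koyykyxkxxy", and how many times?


Input: 'koyykyxkxxy'
Operation: tally each character
Counts: 'k':3, 'o':1, 'x':3, 'y':4
Maximum: 'y' appears 4 times


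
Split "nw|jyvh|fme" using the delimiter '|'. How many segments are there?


Input string: 'nw|jyvh|fme'
Delimiter: '|'
Split result: 'nw', 'jyvh', 'fme'
Number of parts: 3


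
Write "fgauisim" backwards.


Input string: 'fgauisim'
Operation: reverse character order
Original order: 'f' -> 'g' -> 'a' -> 'u' -> 'i' -> 's' -> 'i' -> 'm'
Reversed order: 'm' -> 'i' -> 's' -> 'i' -> 'u' -> 'a' -> 'g' -> 'f'
Result: misiuagf


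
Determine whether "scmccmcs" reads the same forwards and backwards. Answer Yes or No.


Input string: 'scmccmcs'
Reversed: 'scmccmcs'
Compare pairs: s[0]='s' vs s[7]='s' (match), s[1]='c' vs s[6]='c' (match), s[2]='m' vs s[5]='m' (match), s[3]='c' vs s[4]='c' (match)
Palindrome: Yes


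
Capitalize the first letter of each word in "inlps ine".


Input string: 'inlps ine'
Operation: capitalize first letter of each word
Word transformations: 'inlps'->'Inlps', 'ine'->'Ine'
Result: Inlps Ine


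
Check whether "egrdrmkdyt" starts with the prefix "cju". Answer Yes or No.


Input string: 'egrdrmkdyt'
Prefix to check: 'cju'
First 3 characters of input: 'egr'
Match: False
Result: No


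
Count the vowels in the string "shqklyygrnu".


Input string: 'shqklyygrnu'
Operation: count vowels (a, e, i, o, u)
Scan: s[0]='s', s[1]='h', s[2]='q', s[3]='k', s[4]='l', s[5]='y', s[6]='y', s[7]='g', s[8]='r', s[9]='n', s[10]='u' (vowel)
Vowels found: 1
Result: 1


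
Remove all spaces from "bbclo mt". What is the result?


Input string: 'bbclo mt'
Operation: remove all spaces
Words: 'bbclo', 'mt'
Join without spaces: bbclomt


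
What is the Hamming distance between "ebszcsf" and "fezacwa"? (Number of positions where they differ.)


String 1: 'ebszcsf'
String 2: 'fezacwa'
Compare each position: pos 0: 'e'!='f', pos 1: 'b'!='e', pos 2: 's'!='z', pos 3: 'z'!='a', pos 4: 'c'=='c', pos 5: 's'!='w', pos 6: 'f'!='a'
Differing positions: 6
Hamming distance: 6


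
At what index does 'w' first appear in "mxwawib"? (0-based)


Input string: 'mxwawib'
Target: 'w'
Scanning left to right: s[0]='m', s[1]='x', s[2]='w'
First match at index: 2


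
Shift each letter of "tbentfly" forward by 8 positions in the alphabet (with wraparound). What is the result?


Input: 'tbentfly', shift = 8
Operation: for each letter, (position + 8) mod 26
Mapping: 't'(19+8=27, 27 mod 26=1)->'b', 'b'(1+8=9)->'j', 'e'(4+8=12)->'m', 'n'(13+8=21)->'v', 't'(19+8=27, 27 mod 26=1)->'b', 'f'(5+8=13)->'n', 'l'(11+8=19)->'t', 'y'(24+8=32, 32 mod 26=6)->'g'
Result: bjmvbntg


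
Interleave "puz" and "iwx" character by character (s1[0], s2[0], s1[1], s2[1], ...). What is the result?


String 1: 'puz'
String 2: 'iwx'
Operation: alternate characters
Pairs: 'p'+'i', 'u'+'w', 'z'+'x'
Result: piuwzx


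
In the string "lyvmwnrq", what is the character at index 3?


Input string: 'lyvmwnrq'
Operation: get character at index 3
Index mapping: s[0]='l', s[1]='y', s[2]='v', s[3]='m'
Result: 'm'


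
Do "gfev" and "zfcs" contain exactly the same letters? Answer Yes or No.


String 1: 'gfev' -> sorted: 'efgv'
String 2: 'zfcs' -> sorted: 'cfsz'
Compare sorted forms: 'efgv' != 'cfsz'
Anagram: No


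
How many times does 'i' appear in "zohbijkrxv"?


Input string: 'zohbijkrxv'
Target character: 'i'
Scan each position: s[4]='i'
Matches found at indices: 4
Total: 1


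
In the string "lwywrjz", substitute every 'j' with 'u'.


Input string: 'lwywrjz'
Operation: replace 'j' with 'u'
Positions of 'j': 5
After replacement: lwywruz


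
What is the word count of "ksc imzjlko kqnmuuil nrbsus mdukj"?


Input string: 'ksc imzjlko kqnmuuil nrbsus mdukj'
Operation: split by spaces
Words found: 'ksc', 'imzjlko', 'kqnmuuil', 'nrbsus', 'mdukj'
Word count: 5


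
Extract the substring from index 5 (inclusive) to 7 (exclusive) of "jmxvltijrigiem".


Input string: 'jmxvltijrigiem'
Operation: slice [5:7]
Extract characters: s[5]='t', s[6]='i'
Result: ti


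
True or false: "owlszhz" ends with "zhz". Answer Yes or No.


Input string: 'owlszhz'
Suffix to check: 'zhz'
Last 3 characters of input: 'zhz'
Match: True
Result: Yes


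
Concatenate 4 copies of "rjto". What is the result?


Input string: 'rjto'
Operation: repeat 4 times
Concatenation: 'rjto' + 'rjto' + 'rjto' + 'rjto'
Result: rjtorjtorjtorjto


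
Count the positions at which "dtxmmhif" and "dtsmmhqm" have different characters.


String 1: 'dtxmmhif'
String 2: 'dtsmmhqm'
Compare each position: pos 0: 'd'=='d', pos 1: 't'=='t', pos 2: 'x'!='s', pos 3: 'm'=='m', pos 4: 'm'=='m', pos 5: 'h'=='h', pos 6: 'i'!='q', pos 7: 'f'!='m'
Differing positions: 3
Hamming distance: 3


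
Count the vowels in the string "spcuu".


Input string: 'spcuu'
Operation: count vowels (a, e, i, o, u)
Scan: s[0]='s', s[1]='p', s[2]='c', s[3]='u' (vowel), s[4]='u' (vowel)
Vowels found: 2
Result: 2


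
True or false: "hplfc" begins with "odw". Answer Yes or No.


Input string: 'hplfc'
Prefix to check: 'odw'
First 3 characters of input: 'hpl'
Match: False
Result: No


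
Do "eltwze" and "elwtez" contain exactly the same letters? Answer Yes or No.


String 1: 'eltwze' -> sorted: 'eeltwz'
String 2: 'elwtez' -> sorted: 'eeltwz'
Compare sorted forms: 'eeltwz' == 'eeltwz'
Anagram: Yes


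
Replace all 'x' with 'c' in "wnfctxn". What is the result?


Input string: 'wnfctxn'
Operation: replace 'x' with 'c'
Positions of 'x': 5
After replacement: wnfctcn


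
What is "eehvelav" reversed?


Input string: 'eehvelav'
Operation: reverse character order
Original order: 'e' -> 'e' -> 'h' -> 'v' -> 'e' -> 'l' -> 'a' -> 'v'
Reversed order: 'v' -> 'a' -> 'l' -> 'e' -> 'v' -> 'h' -> 'e' -> 'e'
Result: valevhee


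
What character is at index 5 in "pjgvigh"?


Input string: 'pjgvigh'
Operation: get character at index 5
Index mapping: s[0]='p', s[1]='j', s[2]='g', s[3]='v', s[4]='i', s[5]='g'
Result: 'g'


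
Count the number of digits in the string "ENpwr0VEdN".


Input string: 'ENpwr0VEdN'
Operation: count digit characters (0-9)
Scan: 'E', 'N', 'p', 'w', 'r', '0'(digit), 'V', 'E', 'd', 'N'
Digits found: 1
Result: 1


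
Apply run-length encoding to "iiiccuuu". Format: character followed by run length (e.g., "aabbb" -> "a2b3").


Input: 'iiiccuuu'
Operation: identify consecutive runs
Runs: 'iii' -> i3, 'cc' -> c2, 'uuu' -> u3
Encoded: i3c2u3
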